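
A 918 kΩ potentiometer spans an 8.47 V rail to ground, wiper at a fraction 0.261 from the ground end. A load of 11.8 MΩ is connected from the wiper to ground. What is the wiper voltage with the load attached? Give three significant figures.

V ≈ 2.18 V

The wiper splits the pot into (1−α)R = 678.4 kΩ above and αR = 239.6 kΩ below.
Lower section ‖ load = 234.8 kΩ.
V_wiper = 8.47 × 234.8/(678.4 + 234.8) = 2.18 V.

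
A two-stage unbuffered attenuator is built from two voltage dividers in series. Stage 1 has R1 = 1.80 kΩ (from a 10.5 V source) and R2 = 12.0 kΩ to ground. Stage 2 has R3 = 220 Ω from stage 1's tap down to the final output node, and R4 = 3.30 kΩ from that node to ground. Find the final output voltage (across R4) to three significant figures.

Stage 2 presents R3+R4 = 3520 Ω as a load on stage 1's tap.
Stage 1's lower leg becomes R2‖(R3+R4) = 2722 Ω, so V_mid = 10.5 × 2722/4522 = 6.320 V.
Stage 2 is itself unloaded: V_out = V_mid × R4/(R3+R4) = 6.320 × 3300/3520 = 5.93 V.

V_out ≈ 5.93 V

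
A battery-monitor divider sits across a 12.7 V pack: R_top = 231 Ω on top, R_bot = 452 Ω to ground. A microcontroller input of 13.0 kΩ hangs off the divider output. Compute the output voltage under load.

The load sits in parallel with R_bot: R_bot‖R_L = (452 × 13000) / (452 + 13000) = 436.8 Ω.
V_out = 12.7 × 436.8 / (231 + 436.8) = 12.7 × 436.8/667.8 = 8.31 V.

V_out ≈ 8.31 V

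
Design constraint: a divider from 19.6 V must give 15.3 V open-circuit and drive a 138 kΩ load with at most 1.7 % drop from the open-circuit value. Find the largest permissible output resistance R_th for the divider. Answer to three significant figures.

R_th ≤ 2.39 kΩ

Loading drop = R_th/(R_th + R_L) ≤ 0.0170, so R_th ≤ R_L · ε/(1−ε) = 138 kΩ × 0.0170/0.9830 = 2.39 kΩ.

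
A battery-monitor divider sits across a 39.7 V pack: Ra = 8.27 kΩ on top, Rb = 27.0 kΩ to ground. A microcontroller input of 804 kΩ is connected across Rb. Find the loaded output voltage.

The load sits in parallel with Rb: Rb‖R_L = (27.0 × 804) / (27.0 + 804) = 26.12 kΩ.
V_out = 39.7 × 26.12 / (8.27 + 26.12) = 39.7 × 26.12/34.39 = 30.2 V.

V_out ≈ 30.2 V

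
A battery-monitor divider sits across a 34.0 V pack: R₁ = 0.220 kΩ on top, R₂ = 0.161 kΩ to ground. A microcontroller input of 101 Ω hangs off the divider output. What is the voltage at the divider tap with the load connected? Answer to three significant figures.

V_out ≈ 7.48 V

The load sits in parallel with R₂: R₂‖R_L = (161 × 101) / (161 + 101) = 62.06 Ω.
V_out = 34.0 × 62.06 / (220 + 62.06) = 34.0 × 62.06/282.1 = 7.48 V.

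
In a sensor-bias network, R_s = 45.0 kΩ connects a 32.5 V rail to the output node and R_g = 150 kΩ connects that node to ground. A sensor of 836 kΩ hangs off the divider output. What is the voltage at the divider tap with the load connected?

V_out ≈ 24.0 V

The load sits in parallel with R_g: R_g‖R_L = (150 × 836) / (150 + 836) = 127.2 kΩ.
V_out = 32.5 × 127.2 / (45.0 + 127.2) = 32.5 × 127.2/172.2 = 24.0 V.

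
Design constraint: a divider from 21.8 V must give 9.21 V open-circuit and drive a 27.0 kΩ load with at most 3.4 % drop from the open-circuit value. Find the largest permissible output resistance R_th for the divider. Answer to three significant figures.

R_th ≤ 950 Ω

Loading drop = R_th/(R_th + R_L) ≤ 0.0340, so R_th ≤ R_L · ε/(1−ε) = 27.0 kΩ × 0.0340/0.9660 = 950 Ω.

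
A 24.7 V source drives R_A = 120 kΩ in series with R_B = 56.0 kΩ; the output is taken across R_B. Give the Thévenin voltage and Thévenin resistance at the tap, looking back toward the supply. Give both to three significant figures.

V_th is the open-circuit tap voltage: 24.7 × 56.0/(120 + 56.0) = 7.86 V.
With the supply zeroed, R_A and R_B appear in parallel from the tap: R_th = R_A‖R_B = (120 × 56.0)/176.0 = 38.2 kΩ.

V_th = 7.86 V, R_th = 38.2 kΩ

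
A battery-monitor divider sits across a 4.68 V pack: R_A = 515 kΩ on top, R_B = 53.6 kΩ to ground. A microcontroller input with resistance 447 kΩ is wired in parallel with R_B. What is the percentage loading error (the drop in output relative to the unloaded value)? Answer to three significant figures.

9.80 %

The divider's output (Thévenin) resistance is R_A‖R_B = 48.55 kΩ.
Fractional drop under load = R_th/(R_th + R_L) = 48.55 / (48.55 + 447) = 0.09797.
So the output falls by 9.80 %.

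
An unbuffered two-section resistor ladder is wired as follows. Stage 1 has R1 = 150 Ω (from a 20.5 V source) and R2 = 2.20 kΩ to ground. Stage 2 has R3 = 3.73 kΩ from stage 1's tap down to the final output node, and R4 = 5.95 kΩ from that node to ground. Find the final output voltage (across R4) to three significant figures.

V_out ≈ 11.6 V

Stage 2 presents R3+R4 = 9680 Ω as a load on stage 1's tap.
Stage 1's lower leg becomes R2‖(R3+R4) = 1793 Ω, so V_mid = 20.5 × 1793/1943 = 18.92 V.
Stage 2 is itself unloaded: V_out = V_mid × R4/(R3+R4) = 18.92 × 5950/9680 = 11.6 V.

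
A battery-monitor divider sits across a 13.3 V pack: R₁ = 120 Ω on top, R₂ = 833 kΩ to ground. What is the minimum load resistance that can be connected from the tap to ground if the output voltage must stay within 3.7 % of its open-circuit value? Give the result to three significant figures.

R_L(min) ≈ 3.12 kΩ

Output resistance R_th = R₁‖R₂ = (120 × 833000)/833100 = 120.0 Ω.
The fractional drop is R_th/(R_th + R_L); requiring this ≤ 0.0370 gives R_L ≥ R_th(1/0.0370 − 1) = 120.0 × 26.03 = 3.12 kΩ.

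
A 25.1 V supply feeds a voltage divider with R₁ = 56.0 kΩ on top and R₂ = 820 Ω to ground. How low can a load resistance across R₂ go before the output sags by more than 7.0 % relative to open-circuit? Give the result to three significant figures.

R_L(min) ≈ 10.7 kΩ

Output resistance R_th = R₁‖R₂ = (56000 × 820)/56820 = 808.2 Ω.
The fractional drop is R_th/(R_th + R_L); requiring this ≤ 0.0700 gives R_L ≥ R_th(1/0.0700 − 1) = 808.2 × 13.29 = 10.7 kΩ.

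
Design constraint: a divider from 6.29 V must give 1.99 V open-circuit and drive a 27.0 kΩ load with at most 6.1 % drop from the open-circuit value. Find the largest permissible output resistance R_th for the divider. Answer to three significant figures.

Loading drop = R_th/(R_th + R_L) ≤ 0.0610, so R_th ≤ R_L · ε/(1−ε) = 27.0 kΩ × 0.0610/0.9390 = 1.75 kΩ.
(Any R1, R2 with R2/(R1+R2) = 0.316 and R1‖R2 ≤ 1.75 kΩ will meet the spec.)

R_th ≤ 1.75 kΩ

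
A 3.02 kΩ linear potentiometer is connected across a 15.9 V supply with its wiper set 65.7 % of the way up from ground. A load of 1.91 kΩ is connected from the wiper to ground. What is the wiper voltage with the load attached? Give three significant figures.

The wiper splits the pot into (1−α)R = 1.036 kΩ above and αR = 1.984 kΩ below.
Lower section ‖ load = 0.9732 kΩ.
V_wiper = 15.9 × 0.9732/(1.036 + 0.9732) = 7.70 V.

V ≈ 7.70 V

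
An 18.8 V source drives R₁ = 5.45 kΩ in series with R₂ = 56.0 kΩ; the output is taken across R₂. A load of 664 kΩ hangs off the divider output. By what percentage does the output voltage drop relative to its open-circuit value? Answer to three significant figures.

The divider's output (Thévenin) resistance is R₁‖R₂ = 4.967 kΩ.
Fractional drop under load = R_th/(R_th + R_L) = 4.967 / (4.967 + 664) = 0.007424.
So the output falls by 0.742 %.

0.742 %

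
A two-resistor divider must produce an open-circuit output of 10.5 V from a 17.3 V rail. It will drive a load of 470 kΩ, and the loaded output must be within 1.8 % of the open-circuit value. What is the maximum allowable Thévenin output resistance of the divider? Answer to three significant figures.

Loading drop = R_th/(R_th + R_L) ≤ 0.0180, so R_th ≤ R_L · ε/(1−ε) = 470 kΩ × 0.0180/0.9820 = 8.62 kΩ.
(Any R1, R2 with R2/(R1+R2) = 0.607 and R1‖R2 ≤ 8.62 kΩ will meet the spec.)

R_th ≤ 8.62 kΩ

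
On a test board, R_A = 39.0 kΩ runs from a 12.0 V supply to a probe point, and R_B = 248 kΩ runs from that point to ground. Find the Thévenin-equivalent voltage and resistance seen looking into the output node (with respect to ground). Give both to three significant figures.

V_th = 10.4 V, R_th = 33.7 kΩ

V_th is the open-circuit tap voltage: 12.0 × 248/(39.0 + 248) = 10.4 V.
With the supply zeroed, R_A and R_B appear in parallel from the tap: R_th = R_A‖R_B = (39.0 × 248)/287.0 = 33.7 kΩ.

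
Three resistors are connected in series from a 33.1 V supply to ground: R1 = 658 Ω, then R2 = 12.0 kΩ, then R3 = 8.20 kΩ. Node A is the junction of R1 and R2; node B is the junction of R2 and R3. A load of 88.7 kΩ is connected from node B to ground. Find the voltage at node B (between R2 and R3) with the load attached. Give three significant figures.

V ≈ 12.3 V

At node B, R3 is in parallel with the load: R3‖R_L = 7506 Ω.
Below node A the resistance is R2 + (R3‖R_L) = 19510 Ω, so V_A = 33.1 × 19510/20160 = 32.02 V.
Then V_B = V_A × (R3‖R_L)/(R2 + R3‖R_L) = 32.02 × 7506/19510 = 12.3 V.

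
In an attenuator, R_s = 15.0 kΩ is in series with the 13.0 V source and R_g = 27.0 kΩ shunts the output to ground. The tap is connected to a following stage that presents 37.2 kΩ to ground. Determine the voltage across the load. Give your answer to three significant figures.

The load sits in parallel with R_g: R_g‖R_L = (27.0 × 37.2) / (27.0 + 37.2) = 15.64 kΩ.
V_out = 13.0 × 15.64 / (15.0 + 15.64) = 13.0 × 15.64/30.64 = 6.64 V.

V_out ≈ 6.64 V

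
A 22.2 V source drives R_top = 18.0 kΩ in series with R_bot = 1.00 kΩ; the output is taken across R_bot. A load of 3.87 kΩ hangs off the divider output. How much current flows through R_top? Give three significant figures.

R_bot‖R_L = 0.7947 kΩ, so the source sees R_top + R_bot‖R_L = 18.79 kΩ.
I = 22.2 V / 18.79 kΩ = 1.18 mA.

I ≈ 1.18 mA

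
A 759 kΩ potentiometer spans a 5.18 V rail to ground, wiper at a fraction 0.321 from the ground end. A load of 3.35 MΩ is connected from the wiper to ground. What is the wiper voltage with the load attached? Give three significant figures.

V ≈ 1.58 V

The wiper splits the pot into (1−α)R = 515.4 kΩ above and αR = 243.6 kΩ below.
Lower section ‖ load = 227.1 kΩ.
V_wiper = 5.18 × 227.1/(515.4 + 227.1) = 1.58 V.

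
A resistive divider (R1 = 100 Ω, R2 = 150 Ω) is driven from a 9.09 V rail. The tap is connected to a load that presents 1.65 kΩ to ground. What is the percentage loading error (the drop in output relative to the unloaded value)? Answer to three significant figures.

The divider's output (Thévenin) resistance is R1‖R2 = 60.00 Ω.
Fractional drop under load = R_th/(R_th + R_L) = 60.00 / (60.00 + 1650) = 0.03509.
So the output falls by 3.51 %.

3.51 %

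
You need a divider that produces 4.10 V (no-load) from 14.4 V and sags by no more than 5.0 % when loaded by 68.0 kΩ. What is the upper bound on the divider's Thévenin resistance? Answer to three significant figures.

R_th ≤ 3.58 kΩ

Loading drop = R_th/(R_th + R_L) ≤ 0.0500, so R_th ≤ R_L · ε/(1−ε) = 68.0 kΩ × 0.0500/0.9500 = 3.58 kΩ.
(Any R1, R2 with R2/(R1+R2) = 0.285 and R1‖R2 ≤ 3.58 kΩ will meet the spec.)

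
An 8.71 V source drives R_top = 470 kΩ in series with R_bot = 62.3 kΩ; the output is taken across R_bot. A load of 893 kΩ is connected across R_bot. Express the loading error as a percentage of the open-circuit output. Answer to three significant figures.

The divider's output (Thévenin) resistance is R_top‖R_bot = 55.01 kΩ.
Fractional drop under load = R_th/(R_th + R_L) = 55.01 / (55.01 + 893) = 0.05803.
So the output falls by 5.80 %.

5.80 %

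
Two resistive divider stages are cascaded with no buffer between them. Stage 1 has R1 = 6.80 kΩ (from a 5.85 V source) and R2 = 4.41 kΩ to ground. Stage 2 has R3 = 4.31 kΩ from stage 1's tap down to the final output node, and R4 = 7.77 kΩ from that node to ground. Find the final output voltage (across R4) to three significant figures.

Stage 2 presents R3+R4 = 12.08 kΩ as a load on stage 1's tap.
Stage 1's lower leg becomes R2‖(R3+R4) = 3.231 kΩ, so V_mid = 5.85 × 3.231/10.03 = 1.884 V.
Stage 2 is itself unloaded: V_out = V_mid × R4/(R3+R4) = 1.884 × 7.77/12.08 = 1.21 V.

V_out ≈ 1.21 V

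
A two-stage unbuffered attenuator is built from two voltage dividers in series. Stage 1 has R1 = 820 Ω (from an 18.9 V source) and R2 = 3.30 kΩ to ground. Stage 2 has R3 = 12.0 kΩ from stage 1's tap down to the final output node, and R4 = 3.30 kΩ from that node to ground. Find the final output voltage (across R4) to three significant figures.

V_out ≈ 3.13 V

Stage 2 presents R3+R4 = 15300 Ω as a load on stage 1's tap.
Stage 1's lower leg becomes R2‖(R3+R4) = 2715 Ω, so V_mid = 18.9 × 2715/3535 = 14.52 V.
Stage 2 is itself unloaded: V_out = V_mid × R4/(R3+R4) = 14.52 × 3300/15300 = 3.13 V.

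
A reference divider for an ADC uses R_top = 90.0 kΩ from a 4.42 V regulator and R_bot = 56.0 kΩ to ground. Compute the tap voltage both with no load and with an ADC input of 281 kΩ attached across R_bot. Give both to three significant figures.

Unloaded: 1.70 V; loaded: 1.51 V

Open-circuit: V = 4.42 × 56.0/(90.0 + 56.0) = 1.70 V.
With the load, R_bot becomes R_bot‖R_L = 46.69 kΩ, so V = 4.42 × 46.69/136.7 = 1.51 V.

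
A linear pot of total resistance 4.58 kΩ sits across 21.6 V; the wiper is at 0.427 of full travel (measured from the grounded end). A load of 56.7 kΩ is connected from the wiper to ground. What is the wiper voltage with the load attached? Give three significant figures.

The wiper splits the pot into (1−α)R = 2.624 kΩ above and αR = 1.956 kΩ below.
Lower section ‖ load = 1.890 kΩ.
V_wiper = 21.6 × 1.890/(2.624 + 1.890) = 9.04 V.

V ≈ 9.04 V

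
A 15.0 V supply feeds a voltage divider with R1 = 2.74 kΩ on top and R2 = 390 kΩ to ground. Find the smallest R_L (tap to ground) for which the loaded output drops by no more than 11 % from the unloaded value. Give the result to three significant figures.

R_L(min) ≈ 22.0 kΩ

Output resistance R_th = R1‖R2 = (2.74 × 390)/392.7 = 2.721 kΩ.
The fractional drop is R_th/(R_th + R_L); requiring this ≤ 0.110 gives R_L ≥ R_th(1/0.110 − 1) = 2.721 × 8.091 = 22.0 kΩ.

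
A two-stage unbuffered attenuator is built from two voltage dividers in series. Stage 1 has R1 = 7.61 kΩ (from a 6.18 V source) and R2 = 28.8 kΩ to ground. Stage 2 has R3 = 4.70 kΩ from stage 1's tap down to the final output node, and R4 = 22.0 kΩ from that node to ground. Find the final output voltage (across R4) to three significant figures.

V_out ≈ 3.29 V

Stage 2 presents R3+R4 = 26.70 kΩ as a load on stage 1's tap.
Stage 1's lower leg becomes R2‖(R3+R4) = 13.86 kΩ, so V_mid = 6.18 × 13.86/21.47 = 3.989 V.
Stage 2 is itself unloaded: V_out = V_mid × R4/(R3+R4) = 3.989 × 22.0/26.70 = 3.29 V.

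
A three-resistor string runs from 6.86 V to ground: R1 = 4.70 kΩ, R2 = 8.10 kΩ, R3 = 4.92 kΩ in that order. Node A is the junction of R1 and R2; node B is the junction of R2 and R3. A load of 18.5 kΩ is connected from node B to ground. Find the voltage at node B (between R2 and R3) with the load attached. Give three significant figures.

At node B, R3 is in parallel with the load: R3‖R_L = 3.886 kΩ.
Below node A the resistance is R2 + (R3‖R_L) = 11.99 kΩ, so V_A = 6.86 × 11.99/16.69 = 4.928 V.
Then V_B = V_A × (R3‖R_L)/(R2 + R3‖R_L) = 4.928 × 3.886/11.99 = 1.60 V.

V ≈ 1.60 V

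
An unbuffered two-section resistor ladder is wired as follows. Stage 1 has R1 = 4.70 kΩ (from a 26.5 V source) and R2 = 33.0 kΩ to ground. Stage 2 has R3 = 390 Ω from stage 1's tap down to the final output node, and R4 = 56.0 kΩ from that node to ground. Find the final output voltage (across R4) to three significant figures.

Stage 2 presents R3+R4 = 56390 Ω as a load on stage 1's tap.
Stage 1's lower leg becomes R2‖(R3+R4) = 20820 Ω, so V_mid = 26.5 × 20820/25520 = 21.62 V.
Stage 2 is itself unloaded: V_out = V_mid × R4/(R3+R4) = 21.62 × 56000/56390 = 21.5 V.

V_out ≈ 21.5 V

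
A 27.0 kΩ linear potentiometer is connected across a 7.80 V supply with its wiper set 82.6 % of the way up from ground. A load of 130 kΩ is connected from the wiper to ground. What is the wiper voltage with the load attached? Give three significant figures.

V ≈ 6.26 V

The wiper splits the pot into (1−α)R = 4.698 kΩ above and αR = 22.30 kΩ below.
Lower section ‖ load = 19.04 kΩ.
V_wiper = 7.80 × 19.04/(4.698 + 19.04) = 6.26 V.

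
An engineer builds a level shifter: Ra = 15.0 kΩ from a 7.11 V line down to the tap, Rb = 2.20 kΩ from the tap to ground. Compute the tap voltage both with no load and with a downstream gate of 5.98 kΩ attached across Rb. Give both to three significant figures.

Unloaded: 0.909 V; loaded: 0.689 V

Open-circuit: V = 7.11 × 2.20/(15.0 + 2.20) = 0.909 V.
With the load, Rb becomes Rb‖R_L = 1.608 kΩ, so V = 7.11 × 1.608/16.61 = 0.689 V.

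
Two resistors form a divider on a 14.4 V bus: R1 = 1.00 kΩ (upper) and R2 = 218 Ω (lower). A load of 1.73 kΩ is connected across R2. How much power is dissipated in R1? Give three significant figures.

Total resistance from the source is R1 + (R2‖R_L) = 1194 Ω, so I = 14.4/1194 Ω = 12.06 mA.
P = I²·R1 = (12.06 mA)² × 1.00 kΩ = 146 mW.

P ≈ 146 mW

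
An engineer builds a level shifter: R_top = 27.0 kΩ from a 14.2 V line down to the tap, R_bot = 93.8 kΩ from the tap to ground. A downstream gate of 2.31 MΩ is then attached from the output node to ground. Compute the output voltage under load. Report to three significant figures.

The load sits in parallel with R_bot: R_bot‖R_L = (93.8 × 2310) / (93.8 + 2310) = 90.14 kΩ.
V_out = 14.2 × 90.14 / (27.0 + 90.14) = 14.2 × 90.14/117.1 = 10.9 V.

V_out ≈ 10.9 V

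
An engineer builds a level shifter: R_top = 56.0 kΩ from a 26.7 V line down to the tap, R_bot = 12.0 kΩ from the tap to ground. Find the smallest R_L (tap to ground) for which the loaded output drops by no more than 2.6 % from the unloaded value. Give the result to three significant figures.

R_L(min) ≈ 370 kΩ

Output resistance R_th = R_top‖R_bot = (56.0 × 12.0)/68.00 = 9.882 kΩ.
The fractional drop is R_th/(R_th + R_L); requiring this ≤ 0.0260 gives R_L ≥ R_th(1/0.0260 − 1) = 9.882 × 37.46 = 370 kΩ.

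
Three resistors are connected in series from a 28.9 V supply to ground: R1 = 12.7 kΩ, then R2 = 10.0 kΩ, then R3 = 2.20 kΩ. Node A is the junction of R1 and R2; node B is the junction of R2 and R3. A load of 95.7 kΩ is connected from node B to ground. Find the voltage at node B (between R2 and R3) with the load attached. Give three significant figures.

At node B, R3 is in parallel with the load: R3‖R_L = 2.151 kΩ.
Below node A the resistance is R2 + (R3‖R_L) = 12.15 kΩ, so V_A = 28.9 × 12.15/24.85 = 14.13 V.
Then V_B = V_A × (R3‖R_L)/(R2 + R3‖R_L) = 14.13 × 2.151/12.15 = 2.50 V.

V ≈ 2.50 V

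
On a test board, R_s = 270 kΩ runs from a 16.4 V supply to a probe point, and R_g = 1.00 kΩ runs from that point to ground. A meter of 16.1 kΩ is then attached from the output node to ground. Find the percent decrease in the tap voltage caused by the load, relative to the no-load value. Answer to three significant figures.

5.83 %

The divider's output (Thévenin) resistance is R_s‖R_g = 0.9963 kΩ.
Fractional drop under load = R_th/(R_th + R_L) = 0.9963 / (0.9963 + 16.1) = 0.05828.
So the output falls by 5.83 %.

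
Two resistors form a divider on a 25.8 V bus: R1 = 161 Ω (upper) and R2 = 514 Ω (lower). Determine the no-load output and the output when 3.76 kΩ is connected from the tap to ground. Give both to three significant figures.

Open-circuit: V = 25.8 × 514/(161 + 514) = 19.6 V.
With the load, R2 becomes R2‖R_L = 452.2 Ω, so V = 25.8 × 452.2/613.2 = 19.0 V.

Unloaded: 19.6 V; loaded: 19.0 V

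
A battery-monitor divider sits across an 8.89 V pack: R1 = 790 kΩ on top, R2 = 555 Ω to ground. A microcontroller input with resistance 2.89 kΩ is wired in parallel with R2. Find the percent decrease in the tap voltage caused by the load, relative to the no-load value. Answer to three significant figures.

Unloaded V = 8.89 × 555/790600 = 0.006241 V.
Loaded: R2‖R_L = 465.6 Ω, giving V = 8.89 × 465.6/790500 = 0.005236 V.
Drop = (0.006241 − 0.005236) / 0.006241 = 16.1 %.

16.1 %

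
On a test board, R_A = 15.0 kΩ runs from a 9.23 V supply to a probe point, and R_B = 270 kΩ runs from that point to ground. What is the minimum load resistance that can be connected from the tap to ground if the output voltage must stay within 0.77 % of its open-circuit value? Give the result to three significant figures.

Output resistance R_th = R_A‖R_B = (15.0 × 270)/285.0 = 14.21 kΩ.
The fractional drop is R_th/(R_th + R_L); requiring this ≤ 0.00770 gives R_L ≥ R_th(1/0.00770 − 1) = 14.21 × 128.9 = 1.83 MΩ.

R_L(min) ≈ 1.83 MΩ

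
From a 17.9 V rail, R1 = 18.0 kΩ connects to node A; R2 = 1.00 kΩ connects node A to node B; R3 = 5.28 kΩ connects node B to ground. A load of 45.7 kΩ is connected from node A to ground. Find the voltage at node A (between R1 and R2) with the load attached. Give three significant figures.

Below node A the series string R2+R3 = 6.280 kΩ sits in parallel with the 45.7 kΩ load: 5.521 kΩ.
V_A = 17.9 × 5.521/(18.0 + 5.521) = 4.20 V.

V ≈ 4.20 V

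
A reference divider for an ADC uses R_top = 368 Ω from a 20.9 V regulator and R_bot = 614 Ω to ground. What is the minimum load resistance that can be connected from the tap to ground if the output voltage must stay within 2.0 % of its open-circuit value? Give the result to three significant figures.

R_L(min) ≈ 11.3 kΩ

Output resistance R_th = R_top‖R_bot = (368 × 614)/982.0 = 230.1 Ω.
The fractional drop is R_th/(R_th + R_L); requiring this ≤ 0.0200 gives R_L ≥ R_th(1/0.0200 − 1) = 230.1 × 49.00 = 11.3 kΩ.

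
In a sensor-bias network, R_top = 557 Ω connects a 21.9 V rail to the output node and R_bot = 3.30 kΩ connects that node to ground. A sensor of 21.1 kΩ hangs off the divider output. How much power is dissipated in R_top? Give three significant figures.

P ≈ 23.0 mW

Total resistance from the source is R_top + (R_bot‖R_L) = 3411 Ω, so I = 21.9/3411 Ω = 6.421 mA.
P = I²·R_top = (6.421 mA)² × 557 Ω = 23.0 mW.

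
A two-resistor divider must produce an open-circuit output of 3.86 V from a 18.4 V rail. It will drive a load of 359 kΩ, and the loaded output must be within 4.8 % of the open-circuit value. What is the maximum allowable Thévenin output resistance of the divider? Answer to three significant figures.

R_th ≤ 18.1 kΩ

Loading drop = R_th/(R_th + R_L) ≤ 0.0480, so R_th ≤ R_L · ε/(1−ε) = 359 kΩ × 0.0480/0.9520 = 18.1 kΩ.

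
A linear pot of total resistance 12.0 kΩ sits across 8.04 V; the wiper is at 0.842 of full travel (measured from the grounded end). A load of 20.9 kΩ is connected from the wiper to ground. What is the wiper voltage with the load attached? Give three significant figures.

V ≈ 6.29 V

The wiper splits the pot into (1−α)R = 1.896 kΩ above and αR = 10.10 kΩ below.
Lower section ‖ load = 6.811 kΩ.
V_wiper = 8.04 × 6.811/(1.896 + 6.811) = 6.29 V.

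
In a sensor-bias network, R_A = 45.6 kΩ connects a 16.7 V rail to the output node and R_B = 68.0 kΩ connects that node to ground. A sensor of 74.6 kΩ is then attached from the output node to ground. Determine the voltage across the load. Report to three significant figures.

V_out ≈ 7.32 V

The load sits in parallel with R_B: R_B‖R_L = (68.0 × 74.6) / (68.0 + 74.6) = 35.57 kΩ.
V_out = 16.7 × 35.57 / (45.6 + 35.57) = 16.7 × 35.57/81.17 = 7.32 V.
(Unloaded it would have been 10.0 V.)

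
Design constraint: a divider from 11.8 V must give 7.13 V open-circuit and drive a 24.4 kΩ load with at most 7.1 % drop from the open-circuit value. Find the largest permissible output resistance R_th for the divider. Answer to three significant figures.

Loading drop = R_th/(R_th + R_L) ≤ 0.0710, so R_th ≤ R_L · ε/(1−ε) = 24.4 kΩ × 0.0710/0.9290 = 1.86 kΩ.
(Any R1, R2 with R2/(R1+R2) = 0.604 and R1‖R2 ≤ 1.86 kΩ will meet the spec.)

R_th ≤ 1.86 kΩ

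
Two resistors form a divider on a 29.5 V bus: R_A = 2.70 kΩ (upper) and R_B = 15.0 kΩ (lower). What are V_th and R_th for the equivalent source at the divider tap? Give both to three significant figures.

V_th is the open-circuit tap voltage: 29.5 × 15.0/(2.70 + 15.0) = 25.0 V.
With the supply zeroed, R_A and R_B appear in parallel from the tap: R_th = R_A‖R_B = (2.70 × 15.0)/17.70 = 2.29 kΩ.

V_th = 25.0 V, R_th = 2.29 kΩ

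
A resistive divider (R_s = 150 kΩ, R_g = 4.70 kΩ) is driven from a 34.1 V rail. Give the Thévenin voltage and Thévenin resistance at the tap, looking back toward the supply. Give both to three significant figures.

V_th = 1.04 V, R_th = 4.56 kΩ

V_th is the open-circuit tap voltage: 34.1 × 4.70/(150 + 4.70) = 1.04 V.
With the supply zeroed, R_s and R_g appear in parallel from the tap: R_th = R_s‖R_g = (150 × 4.70)/154.7 = 4.56 kΩ.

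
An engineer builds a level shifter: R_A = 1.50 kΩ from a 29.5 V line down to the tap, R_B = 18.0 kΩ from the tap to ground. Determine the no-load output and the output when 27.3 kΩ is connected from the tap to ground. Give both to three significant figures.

Unloaded: 27.2 V; loaded: 25.9 V

Open-circuit: V = 29.5 × 18.0/(1.50 + 18.0) = 27.2 V.
With the load, R_B becomes R_B‖R_L = 10.85 kΩ, so V = 29.5 × 10.85/12.35 = 25.9 V.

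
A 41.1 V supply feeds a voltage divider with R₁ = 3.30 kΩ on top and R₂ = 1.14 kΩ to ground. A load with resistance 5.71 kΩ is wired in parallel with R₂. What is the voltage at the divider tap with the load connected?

V_out ≈ 9.19 V

The load sits in parallel with R₂: R₂‖R_L = (1.14 × 5.71) / (1.14 + 5.71) = 0.9503 kΩ.
V_out = 41.1 × 0.9503 / (3.30 + 0.9503) = 41.1 × 0.9503/4.250 = 9.19 V.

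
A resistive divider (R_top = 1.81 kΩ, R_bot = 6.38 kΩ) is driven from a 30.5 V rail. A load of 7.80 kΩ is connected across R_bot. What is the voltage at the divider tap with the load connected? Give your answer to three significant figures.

The load sits in parallel with R_bot: R_bot‖R_L = (6.38 × 7.80) / (6.38 + 7.80) = 3.509 kΩ.
V_out = 30.5 × 3.509 / (1.81 + 3.509) = 30.5 × 3.509/5.319 = 20.1 V.

V_out ≈ 20.1 V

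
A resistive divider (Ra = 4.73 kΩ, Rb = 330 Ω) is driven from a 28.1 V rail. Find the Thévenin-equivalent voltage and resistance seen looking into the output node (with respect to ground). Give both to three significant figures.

V_th is the open-circuit tap voltage: 28.1 × 330/(4730 + 330) = 1.83 V.
With the supply zeroed, Ra and Rb appear in parallel from the tap: R_th = Ra‖Rb = (4730 × 330)/5060 = 308 Ω.

V_th = 1.83 V, R_th = 308 Ω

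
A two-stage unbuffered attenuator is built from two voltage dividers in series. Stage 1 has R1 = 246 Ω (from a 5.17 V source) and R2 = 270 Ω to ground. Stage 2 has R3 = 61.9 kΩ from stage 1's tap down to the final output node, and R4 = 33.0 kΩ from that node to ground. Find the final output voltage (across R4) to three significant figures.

V_out ≈ 0.939 V

Stage 2 presents R3+R4 = 94900 Ω as a load on stage 1's tap.
Stage 1's lower leg becomes R2‖(R3+R4) = 269.2 Ω, so V_mid = 5.17 × 269.2/515.2 = 2.702 V.
Stage 2 is itself unloaded: V_out = V_mid × R4/(R3+R4) = 2.702 × 33000/94900 = 0.939 V.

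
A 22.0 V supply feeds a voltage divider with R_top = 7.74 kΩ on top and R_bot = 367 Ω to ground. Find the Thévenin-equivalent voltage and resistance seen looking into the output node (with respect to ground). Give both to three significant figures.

V_th is the open-circuit tap voltage: 22.0 × 367/(7740 + 367) = 0.996 V.
With the supply zeroed, R_top and R_bot appear in parallel from the tap: R_th = R_top‖R_bot = (7740 × 367)/8107 = 350 Ω.

V_th = 0.996 V, R_th = 350 Ω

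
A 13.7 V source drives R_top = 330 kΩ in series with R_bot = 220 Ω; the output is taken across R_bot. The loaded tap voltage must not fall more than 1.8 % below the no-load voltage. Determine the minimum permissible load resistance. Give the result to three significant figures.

R_L(min) ≈ 12.0 kΩ

Output resistance R_th = R_top‖R_bot = (330000 × 220)/330200 = 219.9 Ω.
The fractional drop is R_th/(R_th + R_L); requiring this ≤ 0.0180 gives R_L ≥ R_th(1/0.0180 − 1) = 219.9 × 54.56 = 12.0 kΩ.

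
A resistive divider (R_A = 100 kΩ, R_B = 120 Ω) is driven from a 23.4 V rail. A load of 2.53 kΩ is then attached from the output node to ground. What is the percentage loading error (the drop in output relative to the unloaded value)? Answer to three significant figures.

The divider's output (Thévenin) resistance is R_A‖R_B = 119.9 Ω.
Fractional drop under load = R_th/(R_th + R_L) = 119.9 / (119.9 + 2530) = 0.04523.
So the output falls by 4.52 %.

4.52 %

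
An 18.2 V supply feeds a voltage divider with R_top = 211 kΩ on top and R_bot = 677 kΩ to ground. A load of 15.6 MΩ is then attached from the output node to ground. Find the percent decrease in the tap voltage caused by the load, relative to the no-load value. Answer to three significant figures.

The divider's output (Thévenin) resistance is R_top‖R_bot = 160.9 kΩ.
Fractional drop under load = R_th/(R_th + R_L) = 160.9 / (160.9 + 15600) = 0.01021.
So the output falls by 1.02 %.

1.02 %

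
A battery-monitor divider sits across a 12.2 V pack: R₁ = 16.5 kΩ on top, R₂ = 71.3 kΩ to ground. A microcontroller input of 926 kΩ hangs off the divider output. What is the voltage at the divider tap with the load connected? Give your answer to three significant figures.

The load sits in parallel with R₂: R₂‖R_L = (71.3 × 926) / (71.3 + 926) = 66.20 kΩ.
V_out = 12.2 × 66.20 / (16.5 + 66.20) = 12.2 × 66.20/82.70 = 9.77 V.

V_out ≈ 9.77 V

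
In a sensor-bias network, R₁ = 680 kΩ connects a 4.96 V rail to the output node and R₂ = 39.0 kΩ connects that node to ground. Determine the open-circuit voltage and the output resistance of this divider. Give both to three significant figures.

V_th = 0.269 V, R_th = 36.9 kΩ

V_th is the open-circuit tap voltage: 4.96 × 39.0/(680 + 39.0) = 0.269 V.
With the supply zeroed, R₁ and R₂ appear in parallel from the tap: R_th = R₁‖R₂ = (680 × 39.0)/719.0 = 36.9 kΩ.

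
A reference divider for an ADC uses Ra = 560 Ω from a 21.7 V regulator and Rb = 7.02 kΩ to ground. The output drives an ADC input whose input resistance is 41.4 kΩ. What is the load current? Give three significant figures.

Rb‖R_L = 6002 Ω; V_out = 21.7 × 6002/6562 = 19.85 V.
I_L = V_out / R_L = 19.85 / 41.4 kΩ = 0.479 mA.

I_L ≈ 0.479 mA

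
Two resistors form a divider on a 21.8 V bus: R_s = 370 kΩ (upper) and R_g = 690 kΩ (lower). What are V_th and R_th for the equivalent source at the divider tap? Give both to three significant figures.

V_th is the open-circuit tap voltage: 21.8 × 690/(370 + 690) = 14.2 V.
With the supply zeroed, R_s and R_g appear in parallel from the tap: R_th = R_s‖R_g = (370 × 690)/1060 = 241 kΩ.

V_th = 14.2 V, R_th = 241 kΩ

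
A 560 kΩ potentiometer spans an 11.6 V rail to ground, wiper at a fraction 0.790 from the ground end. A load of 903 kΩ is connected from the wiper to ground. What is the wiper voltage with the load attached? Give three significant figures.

The wiper splits the pot into (1−α)R = 117.6 kΩ above and αR = 442.4 kΩ below.
Lower section ‖ load = 296.9 kΩ.
V_wiper = 11.6 × 296.9/(117.6 + 296.9) = 8.31 V.

V ≈ 8.31 V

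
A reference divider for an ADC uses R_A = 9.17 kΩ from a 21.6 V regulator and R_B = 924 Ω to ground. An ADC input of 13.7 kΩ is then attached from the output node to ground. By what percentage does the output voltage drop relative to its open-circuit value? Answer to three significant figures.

The divider's output (Thévenin) resistance is R_A‖R_B = 839.4 Ω.
Fractional drop under load = R_th/(R_th + R_L) = 839.4 / (839.4 + 13700) = 0.05773.
So the output falls by 5.77 %.

5.77 %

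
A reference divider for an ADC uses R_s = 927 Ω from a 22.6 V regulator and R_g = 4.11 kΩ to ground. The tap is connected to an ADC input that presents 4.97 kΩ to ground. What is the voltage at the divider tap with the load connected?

V_out ≈ 16.0 V

The load sits in parallel with R_g: R_g‖R_L = (4110 × 4970) / (4110 + 4970) = 2250 Ω.
V_out = 22.6 × 2250 / (927 + 2250) = 22.6 × 2250/3177 = 16.0 V.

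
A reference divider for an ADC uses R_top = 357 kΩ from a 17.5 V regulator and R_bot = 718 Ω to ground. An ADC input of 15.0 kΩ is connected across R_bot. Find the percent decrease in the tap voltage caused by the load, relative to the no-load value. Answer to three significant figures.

The divider's output (Thévenin) resistance is R_top‖R_bot = 716.6 Ω.
Fractional drop under load = R_th/(R_th + R_L) = 716.6 / (716.6 + 15000) = 0.04559.
So the output falls by 4.56 %.

4.56 %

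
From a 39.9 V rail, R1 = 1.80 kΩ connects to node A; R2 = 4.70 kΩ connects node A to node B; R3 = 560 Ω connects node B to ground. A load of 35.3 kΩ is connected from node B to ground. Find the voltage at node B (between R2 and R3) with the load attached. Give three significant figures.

V ≈ 3.12 V

At node B, R3 is in parallel with the load: R3‖R_L = 551.3 Ω.
Below node A the resistance is R2 + (R3‖R_L) = 5251 Ω, so V_A = 39.9 × 5251/7051 = 29.71 V.
Then V_B = V_A × (R3‖R_L)/(R2 + R3‖R_L) = 29.71 × 551.3/5251 = 3.12 V.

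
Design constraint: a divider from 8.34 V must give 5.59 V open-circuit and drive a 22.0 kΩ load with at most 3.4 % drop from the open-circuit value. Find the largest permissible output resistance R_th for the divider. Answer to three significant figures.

R_th ≤ 774 Ω

Loading drop = R_th/(R_th + R_L) ≤ 0.0340, so R_th ≤ R_L · ε/(1−ε) = 22.0 kΩ × 0.0340/0.9660 = 774 Ω.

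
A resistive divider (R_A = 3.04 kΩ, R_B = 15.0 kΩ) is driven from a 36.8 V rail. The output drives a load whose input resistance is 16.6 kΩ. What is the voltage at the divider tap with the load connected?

The load sits in parallel with R_B: R_B‖R_L = (15.0 × 16.6) / (15.0 + 16.6) = 7.880 kΩ.
V_out = 36.8 × 7.880 / (3.04 + 7.880) = 36.8 × 7.880/10.92 = 26.6 V.

V_out ≈ 26.6 V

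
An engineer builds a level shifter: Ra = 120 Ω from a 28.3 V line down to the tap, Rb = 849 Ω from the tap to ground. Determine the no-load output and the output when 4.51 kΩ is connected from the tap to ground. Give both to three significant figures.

Open-circuit: V = 28.3 × 849/(120 + 849) = 24.8 V.
With the load, Rb becomes Rb‖R_L = 714.5 Ω, so V = 28.3 × 714.5/834.5 = 24.2 V.

Unloaded: 24.8 V; loaded: 24.2 V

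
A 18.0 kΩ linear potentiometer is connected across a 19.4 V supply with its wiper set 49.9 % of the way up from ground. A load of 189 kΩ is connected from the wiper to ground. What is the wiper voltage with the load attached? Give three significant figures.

V ≈ 9.46 V

The wiper splits the pot into (1−α)R = 9.018 kΩ above and αR = 8.982 kΩ below.
Lower section ‖ load = 8.575 kΩ.
V_wiper = 19.4 × 8.575/(9.018 + 8.575) = 9.46 V.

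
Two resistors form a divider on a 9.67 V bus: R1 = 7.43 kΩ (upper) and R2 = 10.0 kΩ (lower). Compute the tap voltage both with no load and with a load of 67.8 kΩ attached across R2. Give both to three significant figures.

Open-circuit: V = 9.67 × 10.0/(7.43 + 10.0) = 5.55 V.
With the load, R2 becomes R2‖R_L = 8.715 kΩ, so V = 9.67 × 8.715/16.14 = 5.22 V.

Unloaded: 5.55 V; loaded: 5.22 V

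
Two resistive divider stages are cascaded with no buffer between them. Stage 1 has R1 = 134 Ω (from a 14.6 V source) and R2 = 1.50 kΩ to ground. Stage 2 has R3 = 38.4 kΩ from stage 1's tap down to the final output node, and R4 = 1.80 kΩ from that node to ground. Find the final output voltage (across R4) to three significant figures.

Stage 2 presents R3+R4 = 40200 Ω as a load on stage 1's tap.
Stage 1's lower leg becomes R2‖(R3+R4) = 1446 Ω, so V_mid = 14.6 × 1446/1580 = 13.36 V.
Stage 2 is itself unloaded: V_out = V_mid × R4/(R3+R4) = 13.36 × 1800/40200 = 0.598 V.

V_out ≈ 0.598 V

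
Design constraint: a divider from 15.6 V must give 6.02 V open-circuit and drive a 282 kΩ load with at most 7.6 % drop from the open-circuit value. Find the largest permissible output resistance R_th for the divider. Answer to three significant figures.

Loading drop = R_th/(R_th + R_L) ≤ 0.0760, so R_th ≤ R_L · ε/(1−ε) = 282 kΩ × 0.0760/0.9240 = 23.2 kΩ.

R_th ≤ 23.2 kΩ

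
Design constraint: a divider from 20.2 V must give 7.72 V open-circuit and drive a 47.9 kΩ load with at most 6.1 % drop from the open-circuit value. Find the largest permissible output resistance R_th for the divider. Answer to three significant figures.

R_th ≤ 3.11 kΩ

Loading drop = R_th/(R_th + R_L) ≤ 0.0610, so R_th ≤ R_L · ε/(1−ε) = 47.9 kΩ × 0.0610/0.9390 = 3.11 kΩ.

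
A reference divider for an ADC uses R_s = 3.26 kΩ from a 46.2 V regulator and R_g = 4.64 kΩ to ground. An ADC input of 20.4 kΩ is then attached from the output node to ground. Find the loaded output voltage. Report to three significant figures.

V_out ≈ 24.8 V

The load sits in parallel with R_g: R_g‖R_L = (4.64 × 20.4) / (4.64 + 20.4) = 3.780 kΩ.
V_out = 46.2 × 3.780 / (3.26 + 3.780) = 46.2 × 3.780/7.040 = 24.8 V.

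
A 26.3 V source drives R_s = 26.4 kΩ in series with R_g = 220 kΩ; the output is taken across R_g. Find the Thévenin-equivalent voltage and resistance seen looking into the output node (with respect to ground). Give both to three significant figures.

V_th is the open-circuit tap voltage: 26.3 × 220/(26.4 + 220) = 23.5 V.
With the supply zeroed, R_s and R_g appear in parallel from the tap: R_th = R_s‖R_g = (26.4 × 220)/246.4 = 23.6 kΩ.

V_th = 23.5 V, R_th = 23.6 kΩ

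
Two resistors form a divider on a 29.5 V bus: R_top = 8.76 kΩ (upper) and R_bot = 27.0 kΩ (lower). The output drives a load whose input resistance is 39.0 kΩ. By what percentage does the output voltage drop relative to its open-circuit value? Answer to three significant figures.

14.5 %

Unloaded V = 29.5 × 27.0/35.76 = 22.273 V.
Loaded: R_bot‖R_L = 15.95 kΩ, giving V = 29.5 × 15.95/24.71 = 19.044 V.
Drop = (22.273 − 19.044) / 22.273 = 14.5 %.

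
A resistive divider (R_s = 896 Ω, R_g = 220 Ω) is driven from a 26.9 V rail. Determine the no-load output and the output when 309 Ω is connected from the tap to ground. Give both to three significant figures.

Open-circuit: V = 26.9 × 220/(896 + 220) = 5.30 V.
With the load, R_g becomes R_g‖R_L = 128.5 Ω, so V = 26.9 × 128.5/1025 = 3.37 V.

Unloaded: 5.30 V; loaded: 3.37 V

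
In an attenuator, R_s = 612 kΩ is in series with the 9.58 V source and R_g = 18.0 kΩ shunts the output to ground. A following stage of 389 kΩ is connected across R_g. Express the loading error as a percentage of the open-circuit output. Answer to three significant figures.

The divider's output (Thévenin) resistance is R_s‖R_g = 17.49 kΩ.
Fractional drop under load = R_th/(R_th + R_L) = 17.49 / (17.49 + 389) = 0.04302.
So the output falls by 4.30 %.

4.30 %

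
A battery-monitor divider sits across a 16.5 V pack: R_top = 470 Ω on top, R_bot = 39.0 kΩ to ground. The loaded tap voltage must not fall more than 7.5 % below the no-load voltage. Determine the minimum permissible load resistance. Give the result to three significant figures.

R_L(min) ≈ 5.73 kΩ

Output resistance R_th = R_top‖R_bot = (470 × 39000)/39470 = 464.4 Ω.
The fractional drop is R_th/(R_th + R_L); requiring this ≤ 0.0750 gives R_L ≥ R_th(1/0.0750 − 1) = 464.4 × 12.33 = 5.73 kΩ.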